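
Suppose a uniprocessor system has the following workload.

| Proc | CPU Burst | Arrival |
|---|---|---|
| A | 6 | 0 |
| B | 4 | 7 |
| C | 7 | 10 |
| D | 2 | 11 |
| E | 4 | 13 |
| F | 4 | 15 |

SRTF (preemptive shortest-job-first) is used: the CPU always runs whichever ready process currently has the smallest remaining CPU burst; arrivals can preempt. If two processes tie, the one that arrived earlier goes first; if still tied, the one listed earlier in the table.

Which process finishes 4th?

Schedule: | A 0-6 | idle 6-7 | B 7-11 | D 11-13 | E 13-17 | F 17-21 | C 21-28 |
Completion: A=6  B=11  C=28  D=13  E=17  F=21
Turnaround (C−A): A=6  B=4  C=18  D=2  E=4  F=6
Finish order: A → B → D → E → F → C

E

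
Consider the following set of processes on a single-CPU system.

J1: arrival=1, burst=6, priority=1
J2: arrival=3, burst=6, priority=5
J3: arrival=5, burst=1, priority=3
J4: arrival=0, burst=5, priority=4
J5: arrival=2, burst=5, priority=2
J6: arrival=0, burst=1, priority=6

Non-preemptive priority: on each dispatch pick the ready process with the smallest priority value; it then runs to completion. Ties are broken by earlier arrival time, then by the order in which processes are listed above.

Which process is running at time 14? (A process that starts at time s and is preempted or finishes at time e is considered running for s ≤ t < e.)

Schedule: | J4 0-5 | J1 5-11 | J5 11-16 | J3 16-17 | J2 17-23 | J6 23-24 |
Completion: J1=11  J2=23  J3=17  J4=5  J5=16  J6=24

J5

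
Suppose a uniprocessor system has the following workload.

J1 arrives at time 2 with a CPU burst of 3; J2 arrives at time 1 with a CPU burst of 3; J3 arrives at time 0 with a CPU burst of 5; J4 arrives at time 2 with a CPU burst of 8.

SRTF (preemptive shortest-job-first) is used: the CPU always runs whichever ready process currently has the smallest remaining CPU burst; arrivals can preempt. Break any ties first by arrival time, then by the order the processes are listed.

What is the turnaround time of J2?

3

Schedule: | J3 0-1 | J2 1-4 | J1 4-7 | J3 7-11 | J4 11-19 |
Completion: J1=7  J2=4  J3=11  J4=19
Turnaround(J2) = completion − arrival = 4 − 1 = 3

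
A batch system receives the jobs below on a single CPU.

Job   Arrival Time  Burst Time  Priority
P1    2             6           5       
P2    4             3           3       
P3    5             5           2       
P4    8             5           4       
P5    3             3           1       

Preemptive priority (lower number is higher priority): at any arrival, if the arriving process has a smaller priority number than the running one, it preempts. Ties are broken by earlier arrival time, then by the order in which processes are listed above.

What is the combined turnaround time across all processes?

Gantt: | idle 0-2 | P1 2-3 | P5 3-6 | P3 6-11 | P2 11-14 | P4 14-19 | P1 19-24 |
Completion: P1=24  P2=14  P3=11  P4=19  P5=6
Turnaround (C−A): P1=22  P2=10  P3=6  P4=11  P5=3
Turnaround = completion − arrival: P1=22, P2=10, P3=6, P4=11, P5=3
Total turnaround = 22 + 10 + 6 + 11 + 3 = 52

52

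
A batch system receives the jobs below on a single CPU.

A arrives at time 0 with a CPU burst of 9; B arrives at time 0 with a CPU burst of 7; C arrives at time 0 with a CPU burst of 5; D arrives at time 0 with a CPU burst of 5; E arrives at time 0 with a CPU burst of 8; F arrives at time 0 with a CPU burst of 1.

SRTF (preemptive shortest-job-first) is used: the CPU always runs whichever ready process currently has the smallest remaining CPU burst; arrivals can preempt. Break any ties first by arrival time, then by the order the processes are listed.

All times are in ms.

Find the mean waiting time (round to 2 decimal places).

10.33

Schedule: | F 0-1 | C 1-6 | D 6-11 | B 11-18 | E 18-26 | A 26-35 |
Completion: A=35  B=18  C=6  D=11  E=26  F=1
Turnaround (C−A): A=35  B=18  C=6  D=11  E=26  F=1
Waiting times: A=26, B=11, C=1, D=6, E=18, F=0
Average waiting = (26+11+1+6+18+0) / 6 = 62/6 = 10.33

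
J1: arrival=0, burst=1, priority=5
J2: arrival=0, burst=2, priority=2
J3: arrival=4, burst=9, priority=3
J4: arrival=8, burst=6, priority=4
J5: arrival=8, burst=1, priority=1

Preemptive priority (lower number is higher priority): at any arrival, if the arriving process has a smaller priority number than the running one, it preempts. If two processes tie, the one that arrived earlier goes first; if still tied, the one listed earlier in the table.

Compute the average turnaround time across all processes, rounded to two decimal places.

5.60

Timeline: | J2 0-2 | J1 2-3 | idle 3-4 | J3 4-8 | J5 8-9 | J3 9-14 | J4 14-20 |
Completion: J1=3  J2=2  J3=14  J4=20  J5=9
Turnaround (C−A): J1=3  J2=2  J3=10  J4=12  J5=1
Turnaround times: J1=3, J2=2, J3=10, J4=12, J5=1
Average turnaround = (3+2+10+12+1) / 5 = 28/5 = 5.60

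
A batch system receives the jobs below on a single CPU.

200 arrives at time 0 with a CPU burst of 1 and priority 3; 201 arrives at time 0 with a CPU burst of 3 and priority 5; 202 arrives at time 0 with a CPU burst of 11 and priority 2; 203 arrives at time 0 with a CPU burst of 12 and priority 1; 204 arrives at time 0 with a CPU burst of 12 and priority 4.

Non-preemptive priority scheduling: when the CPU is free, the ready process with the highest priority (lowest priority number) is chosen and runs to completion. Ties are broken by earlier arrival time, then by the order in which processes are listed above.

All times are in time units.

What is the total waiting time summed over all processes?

Schedule: | 203 0-12 | 202 12-23 | 200 23-24 | 204 24-36 | 201 36-39 |
Completion: 200=24  201=39  202=23  203=12  204=36
Waiting = turnaround − burst: 200=23, 201=36, 202=12, 203=0, 204=24
Total waiting = 23 + 36 + 12 + 0 + 24 = 95

95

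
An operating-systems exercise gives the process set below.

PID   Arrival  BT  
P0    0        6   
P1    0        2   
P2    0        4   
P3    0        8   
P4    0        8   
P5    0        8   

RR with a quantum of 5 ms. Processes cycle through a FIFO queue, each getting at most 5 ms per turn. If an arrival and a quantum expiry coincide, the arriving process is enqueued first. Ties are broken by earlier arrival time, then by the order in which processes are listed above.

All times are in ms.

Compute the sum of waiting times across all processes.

108

Timeline: | P0 0-5 | P1 5-7 | P2 7-11 | P3 11-16 | P4 16-21 | P5 21-26 | P0 26-27 | P3 27-30 | P4 30-33 | P5 33-36 |
Completion: P0=27  P1=7  P2=11  P3=30  P4=33  P5=36
Turnaround (C−A): P0=27  P1=7  P2=11  P3=30  P4=33  P5=36
Waiting = turnaround − burst: P0=21, P1=5, P2=7, P3=22, P4=25, P5=28
Total waiting = 21 + 5 + 7 + 22 + 25 + 28 = 108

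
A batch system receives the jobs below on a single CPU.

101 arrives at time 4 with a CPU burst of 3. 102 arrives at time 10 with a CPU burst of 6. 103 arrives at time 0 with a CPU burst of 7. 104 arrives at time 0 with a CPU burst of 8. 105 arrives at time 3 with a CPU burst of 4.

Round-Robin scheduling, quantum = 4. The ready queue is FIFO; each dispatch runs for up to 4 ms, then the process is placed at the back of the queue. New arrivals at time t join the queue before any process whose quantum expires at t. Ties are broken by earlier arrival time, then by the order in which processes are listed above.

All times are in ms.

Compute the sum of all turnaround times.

Timeline: | 103 0-4 | 104 4-8 | 105 8-12 | 101 12-15 | 103 15-18 | 104 18-22 | 102 22-28 |
Completion: 101=15  102=28  103=18  104=22  105=12
Turnaround (C−A): 101=11  102=18  103=18  104=22  105=9
Turnaround = completion − arrival: 101=11, 102=18, 103=18, 104=22, 105=9
Total turnaround = 11 + 18 + 18 + 22 + 9 = 78

78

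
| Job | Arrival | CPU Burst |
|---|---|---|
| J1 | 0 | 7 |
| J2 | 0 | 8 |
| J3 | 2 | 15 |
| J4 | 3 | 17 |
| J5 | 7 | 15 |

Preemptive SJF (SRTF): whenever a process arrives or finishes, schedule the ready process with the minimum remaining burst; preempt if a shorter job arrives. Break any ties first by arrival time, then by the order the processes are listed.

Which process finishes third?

J3

Timeline: | J1 0-7 | J2 7-15 | J3 15-30 | J5 30-45 | J4 45-62 |
Completion: J1=7  J2=15  J3=30  J4=62  J5=45
Turnaround (C−A): J1=7  J2=15  J3=28  J4=59  J5=38
Finish order: J1 → J2 → J3 → J5 → J4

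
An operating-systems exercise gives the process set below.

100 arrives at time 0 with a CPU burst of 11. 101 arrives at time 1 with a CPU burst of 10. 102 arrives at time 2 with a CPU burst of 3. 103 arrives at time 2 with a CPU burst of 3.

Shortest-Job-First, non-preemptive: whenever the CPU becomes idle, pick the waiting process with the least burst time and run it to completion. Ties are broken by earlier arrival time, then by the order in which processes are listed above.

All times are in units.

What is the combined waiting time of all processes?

37

Timeline: | 100 0-11 | 102 11-14 | 103 14-17 | 101 17-27 |
Completion: 100=11  101=27  102=14  103=17
Waiting = turnaround − burst: 100=0, 101=16, 102=9, 103=12
Total waiting = 0 + 16 + 9 + 12 = 37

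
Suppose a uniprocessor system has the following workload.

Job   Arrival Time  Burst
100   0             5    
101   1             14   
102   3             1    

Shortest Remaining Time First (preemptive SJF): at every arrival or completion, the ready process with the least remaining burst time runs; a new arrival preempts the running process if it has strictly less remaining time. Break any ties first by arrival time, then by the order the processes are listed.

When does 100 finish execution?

Gantt: | 100 0-3 | 102 3-4 | 100 4-6 | 101 6-20 |
Completion: 100=6  101=20  102=4

6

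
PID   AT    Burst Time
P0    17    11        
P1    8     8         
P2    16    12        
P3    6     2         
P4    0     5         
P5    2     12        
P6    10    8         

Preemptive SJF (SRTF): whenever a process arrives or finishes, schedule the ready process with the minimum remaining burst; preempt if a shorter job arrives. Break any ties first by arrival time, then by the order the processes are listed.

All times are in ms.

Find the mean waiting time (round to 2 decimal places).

Timeline: | P4 0-5 | P5 5-6 | P3 6-8 | P1 8-16 | P6 16-24 | P5 24-35 | P0 35-46 | P2 46-58 |
Completion: P0=46  P1=16  P2=58  P3=8  P4=5  P5=35  P6=24
Waiting times: P0=18, P1=0, P2=30, P3=0, P4=0, P5=21, P6=6
Average waiting = (18+0+30+0+0+21+6) / 7 = 75/7 = 10.71

10.71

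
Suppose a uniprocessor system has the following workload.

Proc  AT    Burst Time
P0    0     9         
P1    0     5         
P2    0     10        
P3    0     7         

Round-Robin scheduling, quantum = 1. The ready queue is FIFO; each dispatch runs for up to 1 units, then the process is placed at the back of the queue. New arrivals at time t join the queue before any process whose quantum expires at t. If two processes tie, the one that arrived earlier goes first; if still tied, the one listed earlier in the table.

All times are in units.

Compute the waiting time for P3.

19

Timeline: | P0 0-1 | P1 1-2 | P2 2-3 | P3 3-4 | P0 4-5 | P1 5-6 | P2 6-7 | P3 7-8 | P0 8-9 | P1 9-10 | P2 10-11 | P3 11-12 | P0 12-13 | P1 13-14 | P2 14-15 | P3 15-16 | P0 16-17 | P1 17-18 | P2 18-19 | P3 19-20 | P0 20-21 | P2 21-22 | P3 22-23 | P0 23-24 | P2 24-25 | P3 25-26 | P0 26-27 | P2 27-28 | P0 28-29 | P2 29-31 |
Completion: P0=29  P1=18  P2=31  P3=26
Waiting(P3) = turnaround − burst = 26 − 7 = 19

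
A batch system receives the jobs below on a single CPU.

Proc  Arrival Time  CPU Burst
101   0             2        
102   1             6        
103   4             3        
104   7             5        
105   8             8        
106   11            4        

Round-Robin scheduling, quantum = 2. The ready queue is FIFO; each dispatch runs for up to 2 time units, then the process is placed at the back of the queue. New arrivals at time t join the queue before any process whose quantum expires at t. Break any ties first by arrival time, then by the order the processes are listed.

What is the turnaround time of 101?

Gantt: | 101 0-2 | 102 2-4 | 103 4-6 | 102 6-8 | 103 8-9 | 104 9-11 | 105 11-13 | 102 13-15 | 106 15-17 | 104 17-19 | 105 19-21 | 106 21-23 | 104 23-24 | 105 24-28 |
Completion: 101=2  102=15  103=9  104=24  105=28  106=23
Turnaround(101) = completion − arrival = 2 − 0 = 2

2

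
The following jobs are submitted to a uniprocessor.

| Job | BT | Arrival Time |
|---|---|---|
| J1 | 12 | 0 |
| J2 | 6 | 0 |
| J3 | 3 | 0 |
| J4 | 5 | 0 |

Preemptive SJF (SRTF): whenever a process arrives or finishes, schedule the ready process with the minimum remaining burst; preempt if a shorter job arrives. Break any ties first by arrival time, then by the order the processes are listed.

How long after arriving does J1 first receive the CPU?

14

Gantt: | J3 0-3 | J4 3-8 | J2 8-14 | J1 14-26 |
Completion: J1=26  J2=14  J3=3  J4=8
Turnaround (C−A): J1=26  J2=14  J3=3  J4=8
Response(J1) = first start − arrival = 14 − 0 = 14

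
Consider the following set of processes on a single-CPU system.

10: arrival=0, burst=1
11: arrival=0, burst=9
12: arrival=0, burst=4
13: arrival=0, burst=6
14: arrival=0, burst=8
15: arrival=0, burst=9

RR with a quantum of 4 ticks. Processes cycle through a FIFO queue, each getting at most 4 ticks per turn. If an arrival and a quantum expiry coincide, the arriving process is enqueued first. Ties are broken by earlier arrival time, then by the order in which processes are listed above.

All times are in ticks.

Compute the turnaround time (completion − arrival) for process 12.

Gantt: | 10 0-1 | 11 1-5 | 12 5-9 | 13 9-13 | 14 13-17 | 15 17-21 | 11 21-25 | 13 25-27 | 14 27-31 | 15 31-35 | 11 35-36 | 15 36-37 |
Completion: 10=1  11=36  12=9  13=27  14=31  15=37
Turnaround (C−A): 10=1  11=36  12=9  13=27  14=31  15=37
Turnaround(12) = completion − arrival = 9 − 0 = 9

9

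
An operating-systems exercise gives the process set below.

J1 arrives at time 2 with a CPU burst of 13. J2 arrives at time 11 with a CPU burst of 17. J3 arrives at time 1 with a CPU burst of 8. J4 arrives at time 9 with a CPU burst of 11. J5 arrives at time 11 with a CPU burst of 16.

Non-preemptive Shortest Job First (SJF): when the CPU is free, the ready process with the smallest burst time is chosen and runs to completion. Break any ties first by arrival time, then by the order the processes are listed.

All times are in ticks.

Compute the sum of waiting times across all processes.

Timeline: | idle 0-1 | J3 1-9 | J4 9-20 | J1 20-33 | J5 33-49 | J2 49-66 |
Completion: J1=33  J2=66  J3=9  J4=20  J5=49
Turnaround (C−A): J1=31  J2=55  J3=8  J4=11  J5=38
Waiting = turnaround − burst: J1=18, J2=38, J3=0, J4=0, J5=22
Total waiting = 18 + 38 + 0 + 0 + 22 = 78

78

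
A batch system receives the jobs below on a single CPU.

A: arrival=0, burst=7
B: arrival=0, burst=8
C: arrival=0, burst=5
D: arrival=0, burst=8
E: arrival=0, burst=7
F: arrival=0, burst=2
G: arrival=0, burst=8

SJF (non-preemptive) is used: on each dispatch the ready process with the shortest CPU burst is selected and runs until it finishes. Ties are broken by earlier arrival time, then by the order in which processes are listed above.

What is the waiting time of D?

Schedule: | F 0-2 | C 2-7 | A 7-14 | E 14-21 | B 21-29 | D 29-37 | G 37-45 |
Completion: A=14  B=29  C=7  D=37  E=21  F=2  G=45
Waiting(D) = turnaround − burst = 37 − 8 = 29

29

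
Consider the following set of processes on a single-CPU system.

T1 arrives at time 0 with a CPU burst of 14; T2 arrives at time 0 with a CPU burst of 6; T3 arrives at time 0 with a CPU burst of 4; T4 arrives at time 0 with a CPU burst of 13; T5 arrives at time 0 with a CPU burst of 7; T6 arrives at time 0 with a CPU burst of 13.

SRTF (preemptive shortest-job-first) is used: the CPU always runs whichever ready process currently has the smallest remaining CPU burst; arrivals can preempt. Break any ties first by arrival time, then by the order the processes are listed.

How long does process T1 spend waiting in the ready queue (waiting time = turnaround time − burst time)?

Schedule: | T3 0-4 | T2 4-10 | T5 10-17 | T4 17-30 | T6 30-43 | T1 43-57 |
Completion: T1=57  T2=10  T3=4  T4=30  T5=17  T6=43
Turnaround (C−A): T1=57  T2=10  T3=4  T4=30  T5=17  T6=43
Waiting(T1) = turnaround − burst = 57 − 14 = 43

43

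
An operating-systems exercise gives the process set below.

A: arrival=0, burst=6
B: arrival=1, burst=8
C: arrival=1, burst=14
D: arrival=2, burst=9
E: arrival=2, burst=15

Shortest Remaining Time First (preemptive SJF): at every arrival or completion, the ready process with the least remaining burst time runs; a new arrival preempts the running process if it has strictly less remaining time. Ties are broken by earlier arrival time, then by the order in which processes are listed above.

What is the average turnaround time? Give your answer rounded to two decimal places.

25.20

Schedule: | A 0-6 | B 6-14 | D 14-23 | C 23-37 | E 37-52 |
Completion: A=6  B=14  C=37  D=23  E=52
Turnaround times: A=6, B=13, C=36, D=21, E=50
Average turnaround = (6+13+36+21+50) / 5 = 126/5 = 25.20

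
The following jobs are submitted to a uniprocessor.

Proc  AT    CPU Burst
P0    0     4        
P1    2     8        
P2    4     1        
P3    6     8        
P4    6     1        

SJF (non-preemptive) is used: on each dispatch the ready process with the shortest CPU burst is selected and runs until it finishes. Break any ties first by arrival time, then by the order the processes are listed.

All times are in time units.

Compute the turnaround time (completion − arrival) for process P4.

8

Timeline: | P0 0-4 | P2 4-5 | P1 5-13 | P4 13-14 | P3 14-22 |
Completion: P0=4  P1=13  P2=5  P3=22  P4=14
Turnaround(P4) = completion − arrival = 14 − 6 = 8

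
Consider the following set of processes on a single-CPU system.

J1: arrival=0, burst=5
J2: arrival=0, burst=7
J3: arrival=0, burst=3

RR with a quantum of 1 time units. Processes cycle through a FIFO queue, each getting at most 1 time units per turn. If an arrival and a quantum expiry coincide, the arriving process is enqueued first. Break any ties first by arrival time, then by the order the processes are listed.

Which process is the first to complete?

J3

Timeline: | J1 0-1 | J2 1-2 | J3 2-3 | J1 3-4 | J2 4-5 | J3 5-6 | J1 6-7 | J2 7-8 | J3 8-9 | J1 9-10 | J2 10-11 | J1 11-12 | J2 12-15 |
Completion: J1=12  J2=15  J3=9
Turnaround (C−A): J1=12  J2=15  J3=9
Finish order: J3 → J1 → J2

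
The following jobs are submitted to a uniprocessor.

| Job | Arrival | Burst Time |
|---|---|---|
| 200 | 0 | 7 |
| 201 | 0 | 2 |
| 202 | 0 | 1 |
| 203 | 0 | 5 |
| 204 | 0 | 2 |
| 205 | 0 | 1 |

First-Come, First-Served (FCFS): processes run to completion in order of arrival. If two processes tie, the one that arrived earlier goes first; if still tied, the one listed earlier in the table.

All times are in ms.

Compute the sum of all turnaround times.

Gantt: | 200 0-7 | 201 7-9 | 202 9-10 | 203 10-15 | 204 15-17 | 205 17-18 |
Completion: 200=7  201=9  202=10  203=15  204=17  205=18
Turnaround = completion − arrival: 200=7, 201=9, 202=10, 203=15, 204=17, 205=18
Total turnaround = 7 + 9 + 10 + 15 + 17 + 18 = 76

76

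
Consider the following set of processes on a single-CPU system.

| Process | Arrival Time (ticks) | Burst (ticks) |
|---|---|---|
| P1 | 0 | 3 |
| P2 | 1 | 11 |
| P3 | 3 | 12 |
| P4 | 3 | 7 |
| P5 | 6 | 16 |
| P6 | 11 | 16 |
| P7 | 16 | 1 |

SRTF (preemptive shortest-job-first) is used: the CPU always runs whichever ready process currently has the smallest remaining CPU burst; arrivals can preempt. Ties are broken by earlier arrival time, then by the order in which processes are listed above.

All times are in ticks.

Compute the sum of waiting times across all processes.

Schedule: | P1 0-3 | P4 3-10 | P2 10-16 | P7 16-17 | P2 17-22 | P3 22-34 | P5 34-50 | P6 50-66 |
Completion: P1=3  P2=22  P3=34  P4=10  P5=50  P6=66  P7=17
Waiting = turnaround − burst: P1=0, P2=10, P3=19, P4=0, P5=28, P6=39, P7=0
Total waiting = 0 + 10 + 19 + 0 + 28 + 39 + 0 = 96

96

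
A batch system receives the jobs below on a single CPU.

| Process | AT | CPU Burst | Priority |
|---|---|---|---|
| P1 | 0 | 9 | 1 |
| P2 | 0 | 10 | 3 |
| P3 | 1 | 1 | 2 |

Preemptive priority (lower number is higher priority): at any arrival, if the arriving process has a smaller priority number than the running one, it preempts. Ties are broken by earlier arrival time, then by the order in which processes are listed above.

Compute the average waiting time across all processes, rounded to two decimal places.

6.00

Gantt: | P1 0-9 | P3 9-10 | P2 10-20 |
Completion: P1=9  P2=20  P3=10
Waiting times: P1=0, P2=10, P3=8
Average waiting = (0+10+8) / 3 = 18/3 = 6.00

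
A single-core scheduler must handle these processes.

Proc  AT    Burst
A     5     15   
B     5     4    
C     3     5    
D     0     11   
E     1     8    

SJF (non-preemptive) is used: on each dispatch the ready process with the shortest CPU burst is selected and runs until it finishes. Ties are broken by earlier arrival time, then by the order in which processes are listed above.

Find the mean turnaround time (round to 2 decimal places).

Schedule: | D 0-11 | B 11-15 | C 15-20 | E 20-28 | A 28-43 |
Completion: A=43  B=15  C=20  D=11  E=28
Turnaround (C−A): A=38  B=10  C=17  D=11  E=27
Turnaround times: A=38, B=10, C=17, D=11, E=27
Average turnaround = (38+10+17+11+27) / 5 = 103/5 = 20.60

20.60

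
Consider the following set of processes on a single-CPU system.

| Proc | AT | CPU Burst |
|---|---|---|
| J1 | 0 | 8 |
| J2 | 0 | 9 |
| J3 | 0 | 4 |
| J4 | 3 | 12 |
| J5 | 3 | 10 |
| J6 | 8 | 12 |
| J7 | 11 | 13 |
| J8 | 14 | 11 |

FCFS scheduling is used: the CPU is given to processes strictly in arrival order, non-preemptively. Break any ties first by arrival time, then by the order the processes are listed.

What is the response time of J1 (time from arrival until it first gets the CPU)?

Gantt: | J1 0-8 | J2 8-17 | J3 17-21 | J4 21-33 | J5 33-43 | J6 43-55 | J7 55-68 | J8 68-79 |
Completion: J1=8  J2=17  J3=21  J4=33  J5=43  J6=55  J7=68  J8=79
Response(J1) = first start − arrival = 0 − 0 = 0

0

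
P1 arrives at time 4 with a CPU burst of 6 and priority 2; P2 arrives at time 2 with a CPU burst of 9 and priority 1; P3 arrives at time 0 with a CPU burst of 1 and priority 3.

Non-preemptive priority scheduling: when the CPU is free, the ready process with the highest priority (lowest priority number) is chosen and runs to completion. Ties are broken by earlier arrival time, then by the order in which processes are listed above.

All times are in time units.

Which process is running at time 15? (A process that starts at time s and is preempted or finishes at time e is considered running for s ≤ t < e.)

P1

Timeline: | P3 0-1 | idle 1-2 | P2 2-11 | P1 11-17 |
Completion: P1=17  P2=11  P3=1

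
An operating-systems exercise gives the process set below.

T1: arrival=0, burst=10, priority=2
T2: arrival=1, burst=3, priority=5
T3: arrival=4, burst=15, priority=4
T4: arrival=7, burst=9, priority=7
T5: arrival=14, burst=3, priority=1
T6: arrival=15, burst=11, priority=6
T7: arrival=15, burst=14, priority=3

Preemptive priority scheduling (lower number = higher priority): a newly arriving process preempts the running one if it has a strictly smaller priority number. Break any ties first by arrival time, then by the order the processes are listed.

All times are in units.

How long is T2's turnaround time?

Timeline: | T1 0-10 | T3 10-14 | T5 14-17 | T7 17-31 | T3 31-42 | T2 42-45 | T6 45-56 | T4 56-65 |
Completion: T1=10  T2=45  T3=42  T4=65  T5=17  T6=56  T7=31
Turnaround (C−A): T1=10  T2=44  T3=38  T4=58  T5=3  T6=41  T7=16
Turnaround(T2) = completion − arrival = 45 − 1 = 44

44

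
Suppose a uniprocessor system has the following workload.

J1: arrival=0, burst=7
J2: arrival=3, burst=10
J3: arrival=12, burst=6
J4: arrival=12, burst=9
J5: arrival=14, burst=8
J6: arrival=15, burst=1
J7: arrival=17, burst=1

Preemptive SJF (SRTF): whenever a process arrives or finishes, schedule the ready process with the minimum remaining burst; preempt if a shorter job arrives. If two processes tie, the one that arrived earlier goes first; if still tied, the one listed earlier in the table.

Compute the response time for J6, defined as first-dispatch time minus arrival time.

Gantt: | J1 0-7 | J2 7-15 | J6 15-16 | J2 16-18 | J7 18-19 | J3 19-25 | J5 25-33 | J4 33-42 |
Completion: J1=7  J2=18  J3=25  J4=42  J5=33  J6=16  J7=19
Turnaround (C−A): J1=7  J2=15  J3=13  J4=30  J5=19  J6=1  J7=2
Response(J6) = first start − arrival = 15 − 15 = 0

0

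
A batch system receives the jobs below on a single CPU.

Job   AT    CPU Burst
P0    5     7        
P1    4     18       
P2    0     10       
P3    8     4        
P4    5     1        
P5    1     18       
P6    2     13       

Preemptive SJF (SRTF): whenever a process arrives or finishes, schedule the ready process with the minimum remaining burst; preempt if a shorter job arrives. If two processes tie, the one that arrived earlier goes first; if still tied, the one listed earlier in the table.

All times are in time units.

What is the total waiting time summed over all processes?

117

Schedule: | P2 0-5 | P4 5-6 | P2 6-11 | P3 11-15 | P0 15-22 | P6 22-35 | P5 35-53 | P1 53-71 |
Completion: P0=22  P1=71  P2=11  P3=15  P4=6  P5=53  P6=35
Turnaround (C−A): P0=17  P1=67  P2=11  P3=7  P4=1  P5=52  P6=33
Waiting = turnaround − burst: P0=10, P1=49, P2=1, P3=3, P4=0, P5=34, P6=20
Total waiting = 10 + 49 + 1 + 3 + 0 + 34 + 20 = 117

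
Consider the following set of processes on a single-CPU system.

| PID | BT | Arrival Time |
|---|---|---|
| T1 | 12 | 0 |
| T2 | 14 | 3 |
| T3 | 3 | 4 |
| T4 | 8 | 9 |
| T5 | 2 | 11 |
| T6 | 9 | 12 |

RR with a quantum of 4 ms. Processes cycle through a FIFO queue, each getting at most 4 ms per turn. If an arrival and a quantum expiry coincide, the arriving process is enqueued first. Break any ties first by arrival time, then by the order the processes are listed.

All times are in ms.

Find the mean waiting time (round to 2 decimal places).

Timeline: | T1 0-4 | T2 4-8 | T3 8-11 | T1 11-15 | T2 15-19 | T4 19-23 | T5 23-25 | T6 25-29 | T1 29-33 | T2 33-37 | T4 37-41 | T6 41-45 | T2 45-47 | T6 47-48 |
Completion: T1=33  T2=47  T3=11  T4=41  T5=25  T6=48
Turnaround (C−A): T1=33  T2=44  T3=7  T4=32  T5=14  T6=36
Waiting times: T1=21, T2=30, T3=4, T4=24, T5=12, T6=27
Average waiting = (21+30+4+24+12+27) / 6 = 118/6 = 19.67

19.67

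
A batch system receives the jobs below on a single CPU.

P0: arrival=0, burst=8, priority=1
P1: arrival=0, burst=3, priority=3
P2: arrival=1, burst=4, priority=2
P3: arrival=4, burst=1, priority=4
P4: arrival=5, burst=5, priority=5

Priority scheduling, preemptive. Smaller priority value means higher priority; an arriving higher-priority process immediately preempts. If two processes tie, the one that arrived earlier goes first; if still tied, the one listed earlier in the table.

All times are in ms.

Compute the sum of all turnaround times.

Schedule: | P0 0-8 | P2 8-12 | P1 12-15 | P3 15-16 | P4 16-21 |
Completion: P0=8  P1=15  P2=12  P3=16  P4=21
Turnaround (C−A): P0=8  P1=15  P2=11  P3=12  P4=16
Turnaround = completion − arrival: P0=8, P1=15, P2=11, P3=12, P4=16
Total turnaround = 8 + 15 + 11 + 12 + 16 = 62

62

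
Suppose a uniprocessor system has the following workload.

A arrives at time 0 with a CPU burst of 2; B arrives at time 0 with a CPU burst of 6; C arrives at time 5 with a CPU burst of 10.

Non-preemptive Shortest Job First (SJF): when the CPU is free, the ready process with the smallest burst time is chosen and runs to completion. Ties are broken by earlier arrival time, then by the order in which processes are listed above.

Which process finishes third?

C

Gantt: | A 0-2 | B 2-8 | C 8-18 |
Completion: A=2  B=8  C=18
Turnaround (C−A): A=2  B=8  C=13
Finish order: A → B → C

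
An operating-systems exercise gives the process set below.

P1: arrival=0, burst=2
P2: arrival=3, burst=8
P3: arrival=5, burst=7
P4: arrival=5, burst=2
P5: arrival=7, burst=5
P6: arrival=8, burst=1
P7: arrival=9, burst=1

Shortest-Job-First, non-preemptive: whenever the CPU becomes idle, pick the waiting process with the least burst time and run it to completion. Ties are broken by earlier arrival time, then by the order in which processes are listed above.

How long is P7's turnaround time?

Timeline: | P1 0-2 | idle 2-3 | P2 3-11 | P6 11-12 | P7 12-13 | P4 13-15 | P5 15-20 | P3 20-27 |
Completion: P1=2  P2=11  P3=27  P4=15  P5=20  P6=12  P7=13
Turnaround (C−A): P1=2  P2=8  P3=22  P4=10  P5=13  P6=4  P7=4
Turnaround(P7) = completion − arrival = 13 − 9 = 4

4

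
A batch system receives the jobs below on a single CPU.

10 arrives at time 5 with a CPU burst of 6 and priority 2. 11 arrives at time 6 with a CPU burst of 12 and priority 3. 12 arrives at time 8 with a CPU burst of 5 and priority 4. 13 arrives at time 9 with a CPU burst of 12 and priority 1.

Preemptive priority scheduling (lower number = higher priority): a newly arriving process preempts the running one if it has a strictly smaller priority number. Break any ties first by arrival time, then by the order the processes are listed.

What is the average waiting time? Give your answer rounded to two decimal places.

14.00

Timeline: | idle 0-5 | 10 5-9 | 13 9-21 | 10 21-23 | 11 23-35 | 12 35-40 |
Completion: 10=23  11=35  12=40  13=21
Turnaround (C−A): 10=18  11=29  12=32  13=12
Waiting times: 10=12, 11=17, 12=27, 13=0
Average waiting = (12+17+27+0) / 4 = 56/4 = 14.00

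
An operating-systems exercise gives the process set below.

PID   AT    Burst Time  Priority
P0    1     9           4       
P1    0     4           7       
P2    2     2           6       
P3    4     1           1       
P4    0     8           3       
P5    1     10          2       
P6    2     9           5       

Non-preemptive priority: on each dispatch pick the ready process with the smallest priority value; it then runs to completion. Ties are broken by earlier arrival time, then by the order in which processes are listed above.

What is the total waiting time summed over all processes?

130

Gantt: | P4 0-8 | P3 8-9 | P5 9-19 | P0 19-28 | P6 28-37 | P2 37-39 | P1 39-43 |
Completion: P0=28  P1=43  P2=39  P3=9  P4=8  P5=19  P6=37
Waiting = turnaround − burst: P0=18, P1=39, P2=35, P3=4, P4=0, P5=8, P6=26
Total waiting = 18 + 39 + 35 + 4 + 0 + 8 + 26 = 130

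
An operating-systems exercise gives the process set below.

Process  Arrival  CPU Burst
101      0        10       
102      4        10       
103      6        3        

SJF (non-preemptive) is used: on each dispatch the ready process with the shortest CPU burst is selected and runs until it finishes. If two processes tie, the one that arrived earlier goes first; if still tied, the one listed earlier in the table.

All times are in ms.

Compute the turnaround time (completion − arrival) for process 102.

19

Schedule: | 101 0-10 | 103 10-13 | 102 13-23 |
Completion: 101=10  102=23  103=13
Turnaround (C−A): 101=10  102=19  103=7
Turnaround(102) = completion − arrival = 23 − 4 = 19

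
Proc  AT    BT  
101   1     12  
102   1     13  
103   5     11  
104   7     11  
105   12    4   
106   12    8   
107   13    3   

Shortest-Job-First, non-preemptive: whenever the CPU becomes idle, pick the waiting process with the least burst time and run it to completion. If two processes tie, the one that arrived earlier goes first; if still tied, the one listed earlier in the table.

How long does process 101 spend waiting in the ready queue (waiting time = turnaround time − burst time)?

0

Timeline: | idle 0-1 | 101 1-13 | 107 13-16 | 105 16-20 | 106 20-28 | 103 28-39 | 104 39-50 | 102 50-63 |
Completion: 101=13  102=63  103=39  104=50  105=20  106=28  107=16
Waiting(101) = turnaround − burst = 12 − 12 = 0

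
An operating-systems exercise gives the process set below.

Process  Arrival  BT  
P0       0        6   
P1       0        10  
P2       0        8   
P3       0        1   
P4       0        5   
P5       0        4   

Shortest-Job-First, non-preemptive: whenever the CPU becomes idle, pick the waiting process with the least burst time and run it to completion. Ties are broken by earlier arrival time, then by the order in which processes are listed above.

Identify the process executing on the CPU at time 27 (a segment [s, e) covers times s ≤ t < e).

P1

Timeline: | P3 0-1 | P5 1-5 | P4 5-10 | P0 10-16 | P2 16-24 | P1 24-34 |
Completion: P0=16  P1=34  P2=24  P3=1  P4=10  P5=5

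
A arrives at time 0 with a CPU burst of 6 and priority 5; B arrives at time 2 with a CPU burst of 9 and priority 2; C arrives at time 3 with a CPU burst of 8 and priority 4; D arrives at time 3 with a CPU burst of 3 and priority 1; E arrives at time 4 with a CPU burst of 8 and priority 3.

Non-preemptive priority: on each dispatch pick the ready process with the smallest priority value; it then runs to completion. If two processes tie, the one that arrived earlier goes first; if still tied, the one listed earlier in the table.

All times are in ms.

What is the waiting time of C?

23

Gantt: | A 0-6 | D 6-9 | B 9-18 | E 18-26 | C 26-34 |
Completion: A=6  B=18  C=34  D=9  E=26
Waiting(C) = turnaround − burst = 31 − 8 = 23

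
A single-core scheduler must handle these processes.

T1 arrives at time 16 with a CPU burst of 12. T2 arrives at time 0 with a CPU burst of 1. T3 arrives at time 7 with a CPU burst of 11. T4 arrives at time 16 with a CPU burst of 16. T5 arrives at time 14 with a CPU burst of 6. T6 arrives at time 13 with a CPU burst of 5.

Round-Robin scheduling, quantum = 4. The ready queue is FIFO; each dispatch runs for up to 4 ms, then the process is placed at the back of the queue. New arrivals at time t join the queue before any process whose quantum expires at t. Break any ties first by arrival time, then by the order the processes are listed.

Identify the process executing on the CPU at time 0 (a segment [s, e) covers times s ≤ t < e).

T2

Schedule: | T2 0-1 | idle 1-7 | T3 7-15 | T6 15-19 | T5 19-23 | T3 23-26 | T1 26-30 | T4 30-34 | T6 34-35 | T5 35-37 | T1 37-41 | T4 41-45 | T1 45-49 | T4 49-57 |
Completion: T1=49  T2=1  T3=26  T4=57  T5=37  T6=35
Turnaround (C−A): T1=33  T2=1  T3=19  T4=41  T5=23  T6=22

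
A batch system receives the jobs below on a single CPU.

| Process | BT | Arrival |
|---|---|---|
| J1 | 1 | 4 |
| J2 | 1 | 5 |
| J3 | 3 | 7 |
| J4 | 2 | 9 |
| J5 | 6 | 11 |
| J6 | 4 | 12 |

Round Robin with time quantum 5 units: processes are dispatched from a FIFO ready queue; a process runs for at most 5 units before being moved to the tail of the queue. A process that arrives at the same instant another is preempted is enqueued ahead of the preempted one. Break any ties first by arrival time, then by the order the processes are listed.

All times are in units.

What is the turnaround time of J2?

1

Gantt: | idle 0-4 | J1 4-5 | J2 5-6 | idle 6-7 | J3 7-10 | J4 10-12 | J5 12-17 | J6 17-21 | J5 21-22 |
Completion: J1=5  J2=6  J3=10  J4=12  J5=22  J6=21
Turnaround (C−A): J1=1  J2=1  J3=3  J4=3  J5=11  J6=9
Turnaround(J2) = completion − arrival = 6 − 5 = 1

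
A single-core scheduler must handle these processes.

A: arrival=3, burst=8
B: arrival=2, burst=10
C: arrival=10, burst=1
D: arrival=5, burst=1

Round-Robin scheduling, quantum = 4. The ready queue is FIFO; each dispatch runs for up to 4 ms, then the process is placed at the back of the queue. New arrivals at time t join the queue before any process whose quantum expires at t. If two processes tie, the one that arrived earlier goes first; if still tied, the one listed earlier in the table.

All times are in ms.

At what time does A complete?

Schedule: | idle 0-2 | B 2-6 | A 6-10 | D 10-11 | B 11-15 | C 15-16 | A 16-20 | B 20-22 |
Completion: A=20  B=22  C=16  D=11
Turnaround (C−A): A=17  B=20  C=6  D=6

20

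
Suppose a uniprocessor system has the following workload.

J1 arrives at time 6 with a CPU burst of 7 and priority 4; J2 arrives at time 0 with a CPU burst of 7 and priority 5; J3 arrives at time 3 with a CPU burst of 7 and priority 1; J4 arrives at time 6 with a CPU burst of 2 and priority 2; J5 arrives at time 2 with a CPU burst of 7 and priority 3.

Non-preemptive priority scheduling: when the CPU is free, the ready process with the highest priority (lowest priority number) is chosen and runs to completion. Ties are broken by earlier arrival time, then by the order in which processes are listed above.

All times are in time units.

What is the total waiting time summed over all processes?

Gantt: | J2 0-7 | J3 7-14 | J4 14-16 | J5 16-23 | J1 23-30 |
Completion: J1=30  J2=7  J3=14  J4=16  J5=23
Turnaround (C−A): J1=24  J2=7  J3=11  J4=10  J5=21
Waiting = turnaround − burst: J1=17, J2=0, J3=4, J4=8, J5=14
Total waiting = 17 + 0 + 4 + 8 + 14 = 43

43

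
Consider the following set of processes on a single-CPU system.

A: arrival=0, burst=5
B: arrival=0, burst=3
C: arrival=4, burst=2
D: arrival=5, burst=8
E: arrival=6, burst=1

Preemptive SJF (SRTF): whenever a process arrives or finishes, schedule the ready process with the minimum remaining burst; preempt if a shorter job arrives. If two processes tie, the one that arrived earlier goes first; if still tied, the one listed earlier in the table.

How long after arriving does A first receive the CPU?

Schedule: | B 0-3 | A 3-4 | C 4-6 | E 6-7 | A 7-11 | D 11-19 |
Completion: A=11  B=3  C=6  D=19  E=7
Turnaround (C−A): A=11  B=3  C=2  D=14  E=1
Response(A) = first start − arrival = 3 − 0 = 3

3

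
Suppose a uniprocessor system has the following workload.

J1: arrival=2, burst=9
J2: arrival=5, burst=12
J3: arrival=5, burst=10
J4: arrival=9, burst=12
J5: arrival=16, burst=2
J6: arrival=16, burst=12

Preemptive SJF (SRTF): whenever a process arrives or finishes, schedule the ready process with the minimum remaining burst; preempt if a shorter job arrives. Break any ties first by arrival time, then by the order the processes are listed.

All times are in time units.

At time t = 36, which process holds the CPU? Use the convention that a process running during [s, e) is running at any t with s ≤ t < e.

J4

Gantt: | idle 0-2 | J1 2-11 | J3 11-16 | J5 16-18 | J3 18-23 | J2 23-35 | J4 35-47 | J6 47-59 |
Completion: J1=11  J2=35  J3=23  J4=47  J5=18  J6=59
Turnaround (C−A): J1=9  J2=30  J3=18  J4=38  J5=2  J6=43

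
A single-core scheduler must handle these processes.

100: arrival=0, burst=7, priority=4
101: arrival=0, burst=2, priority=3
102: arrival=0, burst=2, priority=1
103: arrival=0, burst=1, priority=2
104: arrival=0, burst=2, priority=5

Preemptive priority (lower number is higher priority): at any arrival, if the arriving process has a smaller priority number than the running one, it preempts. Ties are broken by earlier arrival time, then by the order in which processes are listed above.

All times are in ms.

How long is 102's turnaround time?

2

Gantt: | 102 0-2 | 103 2-3 | 101 3-5 | 100 5-12 | 104 12-14 |
Completion: 100=12  101=5  102=2  103=3  104=14
Turnaround (C−A): 100=12  101=5  102=2  103=3  104=14
Turnaround(102) = completion − arrival = 2 − 0 = 2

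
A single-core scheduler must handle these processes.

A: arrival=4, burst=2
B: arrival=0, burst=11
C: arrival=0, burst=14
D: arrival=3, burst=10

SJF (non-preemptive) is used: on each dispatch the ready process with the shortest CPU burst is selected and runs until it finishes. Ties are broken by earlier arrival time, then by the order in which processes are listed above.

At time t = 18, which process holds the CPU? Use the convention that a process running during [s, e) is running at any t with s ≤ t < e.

Schedule: | B 0-11 | A 11-13 | D 13-23 | C 23-37 |
Completion: A=13  B=11  C=37  D=23
Turnaround (C−A): A=9  B=11  C=37  D=20

D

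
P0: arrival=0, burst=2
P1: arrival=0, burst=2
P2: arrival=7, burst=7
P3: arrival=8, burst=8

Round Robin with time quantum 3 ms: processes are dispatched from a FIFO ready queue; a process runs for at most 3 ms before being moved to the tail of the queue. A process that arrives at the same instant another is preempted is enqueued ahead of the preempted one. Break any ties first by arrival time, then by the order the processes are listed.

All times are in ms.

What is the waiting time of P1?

2

Schedule: | P0 0-2 | P1 2-4 | idle 4-7 | P2 7-10 | P3 10-13 | P2 13-16 | P3 16-19 | P2 19-20 | P3 20-22 |
Completion: P0=2  P1=4  P2=20  P3=22
Turnaround (C−A): P0=2  P1=4  P2=13  P3=14
Waiting(P1) = turnaround − burst = 4 − 2 = 2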